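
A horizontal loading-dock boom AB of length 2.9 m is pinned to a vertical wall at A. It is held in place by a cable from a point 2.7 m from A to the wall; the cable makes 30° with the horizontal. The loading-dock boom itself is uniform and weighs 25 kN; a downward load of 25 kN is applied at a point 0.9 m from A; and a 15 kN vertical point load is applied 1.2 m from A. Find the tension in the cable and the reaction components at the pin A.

ΣM about A: T·sin30°·2.7 − 25·1.45 − 25·0.9 − 15·1.2 = 0 → T = 76.75/(2.7·0.5) = 56.8519 ≈ 56.85 kN.
ΣF_x = 0: A_x − T·cos30° = 0 → A_x = 56.8519 × 0.866025 = 49.24 kN.
ΣF_y = 0: A_y + T·sin30° − 25 − 25 − 15 = 0 → A_y = 65 − 56.8519 × 0.5 = 36.57 kN.

T = 56.85 kN, A_x = 49.24 kN, A_y = 36.57 kN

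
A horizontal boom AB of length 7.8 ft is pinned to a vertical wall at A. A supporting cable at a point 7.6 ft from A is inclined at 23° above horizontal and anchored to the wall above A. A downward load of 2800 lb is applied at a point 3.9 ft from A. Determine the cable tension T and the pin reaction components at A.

ΣM about A: T·sin23°·7.6 − 2800·3.9 = 0 → T = 10920/(7.6·0.390731) = 3677.32 ≈ 3677 lb.
ΣF_x = 0: A_x − T·cos23° = 0 → A_x = 3677.32 × 0.920505 = 3385 lb.
ΣF_y = 0: A_y + T·sin23° − 2800 = 0 → A_y = 2800 − 3677.32 × 0.390731 = 1363 lb.

T = 3677 lb, A_x = 3385 lb, A_y = 1363 lb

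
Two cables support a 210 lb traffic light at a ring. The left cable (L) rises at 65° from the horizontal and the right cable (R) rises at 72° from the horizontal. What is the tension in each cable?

ΣF_x = 0: −T_L·cos65° + T_R·cos72° = 0 → T_R = 1.36762·T_L.
ΣF_y = 0: T_L·sin65° + T_R·sin72° = 210.
Substitute: T_L·(0.906308 + 1.36762·0.951057) = 210 → T_L = 95.1521 ≈ 95.15 lb.
Then T_R = 1.36762 × 95.1521 = 130.1 lb.

T_L = 95.15 lb, T_R = 130.1 lb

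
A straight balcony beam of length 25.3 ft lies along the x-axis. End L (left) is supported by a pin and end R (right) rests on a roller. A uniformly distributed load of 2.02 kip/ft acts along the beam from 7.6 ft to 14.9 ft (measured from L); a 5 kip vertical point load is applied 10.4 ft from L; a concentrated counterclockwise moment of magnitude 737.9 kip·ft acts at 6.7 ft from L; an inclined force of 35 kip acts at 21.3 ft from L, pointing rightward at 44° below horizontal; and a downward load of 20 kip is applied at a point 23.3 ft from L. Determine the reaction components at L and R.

Resultant of the distributed load: 2.02 × 7.3 = 14.746 kip at 11.25 ft from L.
Taking moments about L: R_y·25.3 − (2.02·7.3)·11.25 − 5·10.4 + 737.9 − 35·sin44°·21.3 − 20·23.3 = 0 → R_y = 463.86/25.3 = 18.3344 ≈ 18.33 kip.
ΣF_y = 0: L_y + 18.3344 − 2.02·7.3 − 5 − 35·sin44° − 20 = 0 → L_y = 45.72 kip.
ΣF_x = 0: L_x + 35·cos44° = 0 → L_x = -25.18 kip.

L_x = -25.18 kip, L_y = 45.72 kip, R_y = 18.33 kip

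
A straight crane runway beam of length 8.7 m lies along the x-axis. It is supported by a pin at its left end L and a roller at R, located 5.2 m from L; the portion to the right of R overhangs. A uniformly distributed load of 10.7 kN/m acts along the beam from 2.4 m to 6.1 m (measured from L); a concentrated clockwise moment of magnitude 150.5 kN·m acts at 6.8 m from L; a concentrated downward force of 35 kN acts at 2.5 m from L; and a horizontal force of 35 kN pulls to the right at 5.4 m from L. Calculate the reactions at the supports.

L_x = -35.00 kN, L_y = -3.536 kN, R_y = 78.13 kN

Resultant of the distributed load: 10.7 × 3.7 = 39.59 kN at 4.25 m from L.
Moments about L: R_y·5.2 − (10.7·3.7)·4.25 − 150.5 − 35·2.5 = 0 → R_y = 406.2575/5.2 = 78.1264 ≈ 78.13 kN.
ΣF_y = 0: L_y + 78.1264 − 10.7·3.7 − 35 = 0 → L_y = -3.536 kN.
ΣF_x = 0: L_x + 35 = 0 → L_x = -35.00 kN.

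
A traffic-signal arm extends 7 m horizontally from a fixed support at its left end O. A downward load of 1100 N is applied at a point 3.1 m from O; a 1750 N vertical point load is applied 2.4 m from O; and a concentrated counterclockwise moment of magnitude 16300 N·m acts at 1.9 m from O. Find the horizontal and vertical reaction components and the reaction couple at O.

ΣF_x = 0: O_x = 0.
ΣF_y = 0: O_y − 1100 − 1750 = 0 → O_y = 2850 N.
ΣM about O: M_O − 1100·3.1 − 1750·2.4 + 16300 = 0 → M_O = -8690 N·m.

O_x = 0, O_y = 2850 N, M_O = -8690 N·m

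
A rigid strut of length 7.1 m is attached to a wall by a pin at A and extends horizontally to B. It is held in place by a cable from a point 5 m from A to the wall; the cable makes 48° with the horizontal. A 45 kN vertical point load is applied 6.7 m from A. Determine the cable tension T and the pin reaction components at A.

ΣM about A: T·sin48°·5 − 45·6.7 = 0 → T = 301.5/(5·0.743145) = 81.1416 ≈ 81.14 kN.
ΣF_x = 0: A_x − T·cos48° = 0 → A_x = 81.1416 × 0.669131 = 54.29 kN.
ΣF_y = 0: A_y + T·sin48° − 45 = 0 → A_y = 45 − 81.1416 × 0.743145 = -15.30 kN.

T = 81.14 kN, A_x = 54.29 kN, A_y = -15.30 kN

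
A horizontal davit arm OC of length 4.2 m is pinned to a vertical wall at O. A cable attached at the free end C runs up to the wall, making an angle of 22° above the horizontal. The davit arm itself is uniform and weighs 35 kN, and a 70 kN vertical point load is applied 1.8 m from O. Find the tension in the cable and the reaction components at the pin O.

ΣM about O: T·sin22°·4.2 − 35·2.1 − 70·1.8 = 0 → T = 199.5/(4.2·0.374607) = 126.8 kN.
ΣF_x = 0: O_x − T·cos22° = 0 → O_x = 126.8 × 0.927184 = 117.6 kN.
ΣF_y = 0: O_y + T·sin22° − 35 − 70 = 0 → O_y = 105 − 126.8 × 0.374607 = 57.50 kN.

T = 126.8 kN, O_x = 117.6 kN, O_y = 57.50 kN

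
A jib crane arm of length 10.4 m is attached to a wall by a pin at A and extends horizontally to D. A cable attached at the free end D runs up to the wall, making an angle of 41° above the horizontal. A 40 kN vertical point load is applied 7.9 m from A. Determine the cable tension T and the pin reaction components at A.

ΣM about A: T·sin41°·10.4 − 40·7.9 = 0 → T = 316/(10.4·0.656059) = 46.3138 ≈ 46.31 kN.
ΣF_x = 0: A_x − T·cos41° = 0 → A_x = 46.3138 × 0.75471 = 34.95 kN.
ΣF_y = 0: A_y + T·sin41° − 40 = 0 → A_y = 40 − 46.3138 × 0.656059 = 9.615 kN.

T = 46.31 kN, A_x = 34.95 kN, A_y = 9.615 kN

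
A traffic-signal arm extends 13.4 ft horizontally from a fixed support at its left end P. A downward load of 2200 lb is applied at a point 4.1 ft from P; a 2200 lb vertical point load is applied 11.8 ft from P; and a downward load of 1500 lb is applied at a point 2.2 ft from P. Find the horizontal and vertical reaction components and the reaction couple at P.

ΣF_x = 0: P_x = 0.
ΣF_y = 0: P_y − 2200 − 2200 − 1500 = 0 → P_y = 5900 lb.
ΣM about P: M_P − 2200·4.1 − 2200·11.8 − 1500·2.2 = 0 → M_P = 38280 lb·ft.

P_x = 0, P_y = 5900 lb, M_P = 38280 lb·ft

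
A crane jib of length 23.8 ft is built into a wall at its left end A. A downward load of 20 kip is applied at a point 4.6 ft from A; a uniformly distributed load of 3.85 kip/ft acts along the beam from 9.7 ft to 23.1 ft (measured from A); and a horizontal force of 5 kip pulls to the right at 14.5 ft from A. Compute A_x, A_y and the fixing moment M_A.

A_x = -5.000 kip, A_y = 71.59 kip, M_A = 938.1 kip·ft

Resultant of the distributed load: 3.85 × 13.4 = 51.59 kip at 16.4 ft from A.
ΣF_x = 0: A_x + 5 = 0 → A_x = -5.000 kip.
ΣF_y = 0: A_y − 20 − 3.85·13.4 = 0 → A_y = 71.59 kip.
ΣM about A: M_A − 20·4.6 − (3.85·13.4)·16.4 = 0 → M_A = 938.1 kip·ft.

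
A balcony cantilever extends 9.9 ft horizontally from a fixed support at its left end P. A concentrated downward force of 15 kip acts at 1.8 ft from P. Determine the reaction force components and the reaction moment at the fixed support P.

ΣF_x = 0: P_x = 0.
ΣF_y = 0: P_y − 15 = 0 → P_y = 15.00 kip.
ΣM about P: M_P − 15·1.8 = 0 → M_P = 27.00 kip·ft.

P_x = 0, P_y = 15.00 kip, M_P = 27.00 kip·ft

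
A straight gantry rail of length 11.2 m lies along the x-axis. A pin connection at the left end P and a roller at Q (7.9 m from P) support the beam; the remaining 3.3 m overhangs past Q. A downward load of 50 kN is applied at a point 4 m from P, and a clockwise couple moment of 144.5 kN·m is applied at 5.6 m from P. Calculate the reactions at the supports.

ΣM about P: Q_y·7.9 − 50·4 − 144.5 = 0 → Q_y = 344.5/7.9 = 43.6076 ≈ 43.61 kN.
ΣF_y = 0: P_y + 43.6076 − 50 = 0 → P_y = 6.392 kN.
ΣF_x = 0: no horizontal applied forces, so P_x = 0.

P_x = 0, P_y = 6.392 kN, Q_y = 43.61 kN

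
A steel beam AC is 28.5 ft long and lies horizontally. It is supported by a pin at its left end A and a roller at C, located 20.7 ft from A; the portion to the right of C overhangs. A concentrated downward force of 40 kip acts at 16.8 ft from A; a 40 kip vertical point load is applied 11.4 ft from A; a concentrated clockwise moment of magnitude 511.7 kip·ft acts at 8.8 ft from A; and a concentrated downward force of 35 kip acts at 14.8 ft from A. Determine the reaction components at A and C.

ΣM about A: C_y·20.7 − 40·16.8 − 40·11.4 − 511.7 − 35·14.8 = 0 → C_y = 2157.7/20.7 = 104.237 ≈ 104.2 kip.
ΣF_y = 0: A_y + 104.237 − 40 − 40 − 35 = 0 → A_y = 10.76 kip.
ΣF_x = 0: no horizontal applied forces, so A_x = 0.

A_x = 0, A_y = 10.76 kip, C_y = 104.2 kip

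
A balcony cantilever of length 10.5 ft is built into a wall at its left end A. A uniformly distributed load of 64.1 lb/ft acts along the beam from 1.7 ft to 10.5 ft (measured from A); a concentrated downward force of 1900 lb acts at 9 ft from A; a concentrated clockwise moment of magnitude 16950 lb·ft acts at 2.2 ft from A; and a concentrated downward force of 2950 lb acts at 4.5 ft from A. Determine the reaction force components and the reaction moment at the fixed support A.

Resultant of the distributed load: 64.1 × 8.8 = 564.08 lb at 6.1 ft from A.
ΣF_x = 0: A_x = 0.
ΣF_y = 0: A_y − 64.1·8.8 − 1900 − 2950 = 0 → A_y = 5414 lb.
ΣM about A: M_A − (64.1·8.8)·6.1 − 1900·9 − 16950 − 2950·4.5 = 0 → M_A = 50770 lb·ft.

A_x = 0, A_y = 5414 lb, M_A = 50770 lb·ft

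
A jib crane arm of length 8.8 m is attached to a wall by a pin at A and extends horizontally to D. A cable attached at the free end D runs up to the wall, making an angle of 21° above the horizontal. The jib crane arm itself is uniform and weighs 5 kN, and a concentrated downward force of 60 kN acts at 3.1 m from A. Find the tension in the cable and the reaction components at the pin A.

T = 65.96 kN, A_x = 61.57 kN, A_y = 41.36 kN

ΣM about A: T·sin21°·8.8 − 5·4.4 − 60·3.1 = 0 → T = 208/(8.8·0.358368) = 65.9556 ≈ 65.96 kN.
ΣF_x = 0: A_x − T·cos21° = 0 → A_x = 65.9556 × 0.93358 = 61.57 kN.
ΣF_y = 0: A_y + T·sin21° − 5 − 60 = 0 → A_y = 65 − 65.9556 × 0.358368 = 41.36 kN.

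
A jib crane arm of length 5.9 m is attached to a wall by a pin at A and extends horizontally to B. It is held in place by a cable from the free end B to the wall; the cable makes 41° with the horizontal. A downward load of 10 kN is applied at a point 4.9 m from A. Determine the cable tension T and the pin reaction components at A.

ΣM about A: T·sin41°·5.9 − 10·4.9 = 0 → T = 49/(5.9·0.656059) = 12.6591 ≈ 12.66 kN.
ΣF_x = 0: A_x − T·cos41° = 0 → A_x = 12.6591 × 0.75471 = 9.554 kN.
ΣF_y = 0: A_y + T·sin41° − 10 = 0 → A_y = 10 − 12.6591 × 0.656059 = 1.695 kN.

T = 12.66 kN, A_x = 9.554 kN, A_y = 1.695 kN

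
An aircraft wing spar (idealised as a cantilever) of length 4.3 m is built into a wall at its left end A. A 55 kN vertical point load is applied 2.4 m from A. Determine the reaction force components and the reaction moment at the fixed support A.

A_x = 0, A_y = 55.00 kN, M_A = 132.0 kN·m

ΣF_x = 0: A_x = 0.
ΣF_y = 0: A_y − 55 = 0 → A_y = 55.00 kN.
ΣM about A: M_A − 55·2.4 = 0 → M_A = 132.0 kN·m.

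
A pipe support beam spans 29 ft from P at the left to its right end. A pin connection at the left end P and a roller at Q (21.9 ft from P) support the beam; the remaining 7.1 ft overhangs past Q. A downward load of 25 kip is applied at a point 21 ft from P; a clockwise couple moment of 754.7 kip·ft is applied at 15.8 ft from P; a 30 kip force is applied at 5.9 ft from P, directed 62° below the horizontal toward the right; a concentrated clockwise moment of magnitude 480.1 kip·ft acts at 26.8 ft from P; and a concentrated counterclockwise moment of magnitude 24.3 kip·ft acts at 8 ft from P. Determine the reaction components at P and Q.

ΣM about P: Q_y·21.9 − 25·21 − 754.7 − 30·sin62°·5.9 − 480.1 + 24.3 = 0 → Q_y = 1891.78/21.9 = 86.3826 ≈ 86.38 kip.
ΣF_y = 0: P_y + 86.3826 − 25 − 30·sin62° = 0 → P_y = -34.89 kip.
ΣF_x = 0: P_x + 30·cos62° = 0 → P_x = -14.08 kip.

P_x = -14.08 kip, P_y = -34.89 kip, Q_y = 86.38 kip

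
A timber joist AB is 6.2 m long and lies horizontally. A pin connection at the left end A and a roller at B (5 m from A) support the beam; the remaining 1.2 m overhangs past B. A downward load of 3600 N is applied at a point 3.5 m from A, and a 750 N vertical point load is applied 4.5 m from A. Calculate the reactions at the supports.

Moments about A: B_y·5 − 3600·3.5 − 750·4.5 = 0 → B_y = 15975/5 = 3195 N.
ΣF_y = 0: A_y + 3195 − 3600 − 750 = 0 → A_y = 1155 N.
ΣF_x = 0: no horizontal applied forces, so A_x = 0.

A_x = 0, A_y = 1155 N, B_y = 3195 N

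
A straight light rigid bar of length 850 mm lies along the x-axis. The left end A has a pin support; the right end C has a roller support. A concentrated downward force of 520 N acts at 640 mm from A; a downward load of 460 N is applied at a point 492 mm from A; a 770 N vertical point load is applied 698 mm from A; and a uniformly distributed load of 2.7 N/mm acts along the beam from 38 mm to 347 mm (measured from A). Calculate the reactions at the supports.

Resultant of the distributed load: 2.7 × 309 = 834.3 N at 192.5 mm from A.
Taking moments about A: C_y·850 − 520·640 − 460·492 − 770·698 − (2.7·309)·192.5 = 0 → C_y = 1257182.75/850 = 1479.04 ≈ 1479 N.
ΣF_y = 0: A_y + 1479.04 − 520 − 460 − 770 − 2.7·309 = 0 → A_y = 1105 N.
ΣF_x = 0: no horizontal applied forces, so A_x = 0.

A_x = 0, A_y = 1105 N, C_y = 1479 N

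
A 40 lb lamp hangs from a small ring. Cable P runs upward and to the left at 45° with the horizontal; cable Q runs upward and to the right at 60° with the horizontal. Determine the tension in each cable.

ΣF_x = 0: −T_P·cos45° + T_Q·cos60° = 0 → T_Q = 1.41421·T_P.
ΣF_y = 0: T_P·sin45° + T_Q·sin60° = 40.
Substitute: T_P·(0.707107 + 1.41421·0.866025) = 40 → T_P = 20.7056 ≈ 20.71 lb.
Then T_Q = 1.41421 × 20.7056 = 29.28 lb.

T_P = 20.71 lb, T_Q = 29.28 lb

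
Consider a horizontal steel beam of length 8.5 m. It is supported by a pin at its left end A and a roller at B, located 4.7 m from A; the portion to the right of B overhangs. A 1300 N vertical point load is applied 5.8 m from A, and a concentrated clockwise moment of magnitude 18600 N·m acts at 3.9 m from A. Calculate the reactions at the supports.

Moments about A: B_y·4.7 − 1300·5.8 − 18600 = 0 → B_y = 26140/4.7 = 5561.7 ≈ 5562 N.
ΣF_y = 0: A_y + 5561.7 − 1300 = 0 → A_y = -4262 N.
ΣF_x = 0: no horizontal applied forces, so A_x = 0.

A_x = 0, A_y = -4262 N, B_y = 5562 N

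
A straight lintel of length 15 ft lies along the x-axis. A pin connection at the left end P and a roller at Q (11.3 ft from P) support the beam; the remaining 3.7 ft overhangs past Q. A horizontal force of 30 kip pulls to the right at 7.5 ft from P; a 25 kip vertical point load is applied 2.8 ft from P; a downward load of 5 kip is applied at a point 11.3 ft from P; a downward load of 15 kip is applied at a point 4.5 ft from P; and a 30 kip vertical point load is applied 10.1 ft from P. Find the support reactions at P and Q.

Moments about P: Q_y·11.3 − 25·2.8 − 5·11.3 − 15·4.5 − 30·10.1 = 0 → Q_y = 497/11.3 = 43.9823 ≈ 43.98 kip.
ΣF_y = 0: P_y + 43.9823 − 25 − 5 − 15 − 30 = 0 → P_y = 31.02 kip.
ΣF_x = 0: P_x + 30 = 0 → P_x = -30.00 kip.

P_x = -30.00 kip, P_y = 31.02 kip, Q_y = 43.98 kip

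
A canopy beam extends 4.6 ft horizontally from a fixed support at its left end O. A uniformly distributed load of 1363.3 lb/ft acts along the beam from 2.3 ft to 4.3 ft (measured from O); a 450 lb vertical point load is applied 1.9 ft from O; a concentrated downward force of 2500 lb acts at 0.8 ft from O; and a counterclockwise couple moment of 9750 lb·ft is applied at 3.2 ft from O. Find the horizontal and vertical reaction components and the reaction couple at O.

O_x = 0, O_y = 5677 lb, M_O = 2103 lb·ft

Resultant of the distributed load: 1363.3 × 2 = 2726.6 lb at 3.3 ft from O.
ΣF_x = 0: O_x = 0.
ΣF_y = 0: O_y − 1363.3·2 − 450 − 2500 = 0 → O_y = 5677 lb.
ΣM about O: M_O − (1363.3·2)·3.3 − 450·1.9 − 2500·0.8 + 9750 = 0 → M_O = 2103 lb·ft.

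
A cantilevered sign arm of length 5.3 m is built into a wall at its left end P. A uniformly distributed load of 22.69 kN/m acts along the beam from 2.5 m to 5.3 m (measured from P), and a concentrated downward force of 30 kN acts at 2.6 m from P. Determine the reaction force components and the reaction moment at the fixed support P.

P_x = 0, P_y = 93.53 kN, M_P = 325.8 kN·m

Resultant of the distributed load: 22.69 × 2.8 = 63.532 kN at 3.9 m from P.
ΣF_x = 0: P_x = 0.
ΣF_y = 0: P_y − 22.69·2.8 − 30 = 0 → P_y = 93.53 kN.
ΣM about P: M_P − (22.69·2.8)·3.9 − 30·2.6 = 0 → M_P = 325.8 kN·m.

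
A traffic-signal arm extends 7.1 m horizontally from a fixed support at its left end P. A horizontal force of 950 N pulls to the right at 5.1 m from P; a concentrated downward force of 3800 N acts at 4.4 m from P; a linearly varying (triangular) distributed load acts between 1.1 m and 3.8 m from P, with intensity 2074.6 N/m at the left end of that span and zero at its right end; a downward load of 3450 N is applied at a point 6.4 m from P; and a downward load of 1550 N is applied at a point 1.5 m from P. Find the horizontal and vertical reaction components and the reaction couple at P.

P_x = -950.0 N, P_y = 11600 N, M_P = 46730 N·m

Resultant of the triangular load: ½ × 2074.6 × 2.7 = 2800.71 N, acting at 2 m from P (one-third of the span from the peak).
ΣF_x = 0: P_x + 950 = 0 → P_x = -950.0 N.
ΣF_y = 0: P_y − 3800 − ½·2074.6·2.7 − 3450 − 1550 = 0 → P_y = 11600 N.
ΣM about P: M_P − 3800·4.4 − (½·2074.6·2.7)·2 − 3450·6.4 − 1550·1.5 = 0 → M_P = 46730 N·m.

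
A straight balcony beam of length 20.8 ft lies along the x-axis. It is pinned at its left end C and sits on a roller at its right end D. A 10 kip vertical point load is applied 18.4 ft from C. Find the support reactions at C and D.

Taking moments about C: D_y·20.8 − 10·18.4 = 0 → D_y = 184/20.8 = 8.84615 ≈ 8.846 kip.
ΣF_y = 0: C_y + 8.84615 − 10 = 0 → C_y = 1.154 kip.
ΣF_x = 0: no horizontal applied forces, so C_x = 0.

C_x = 0, C_y = 1.154 kip, D_y = 8.846 kip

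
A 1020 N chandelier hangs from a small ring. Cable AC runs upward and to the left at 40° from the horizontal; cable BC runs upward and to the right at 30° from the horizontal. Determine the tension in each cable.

ΣF_x = 0: −T_AC·cos40° + T_BC·cos30° = 0 → T_BC = 0.884552·T_AC.
ΣF_y = 0: T_AC·sin40° + T_BC·sin30° = 1020.
Substitute: T_AC·(0.642788 + 0.884552·0.5) = 1020 → T_AC = 940.037 ≈ 940.0 N.
Then T_BC = 0.884552 × 940.037 = 831.5 N.

T_AC = 940.0 N, T_BC = 831.5 N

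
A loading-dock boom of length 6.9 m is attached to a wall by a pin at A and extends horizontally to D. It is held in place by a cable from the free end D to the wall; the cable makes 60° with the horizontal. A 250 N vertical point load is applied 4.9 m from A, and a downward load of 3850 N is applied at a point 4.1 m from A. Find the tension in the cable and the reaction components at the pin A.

ΣM about A: T·sin60°·6.9 − 250·4.9 − 3850·4.1 = 0 → T = 17010/(6.9·0.866025) = 2846.59 ≈ 2847 N.
ΣF_x = 0: A_x − T·cos60° = 0 → A_x = 2846.59 × 0.5 = 1423 N.
ΣF_y = 0: A_y + T·sin60° − 250 − 3850 = 0 → A_y = 4100 − 2846.59 × 0.866025 = 1635 N.

T = 2847 N, A_x = 1423 N, A_y = 1635 N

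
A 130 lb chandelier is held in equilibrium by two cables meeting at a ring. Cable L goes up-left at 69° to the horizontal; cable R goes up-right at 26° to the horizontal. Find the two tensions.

T_L = 117.3 lb, T_R = 46.77 lb

ΣF_x = 0: −T_L·cos69° + T_R·cos26° = 0 → T_R = 0.398721·T_L.
ΣF_y = 0: T_L·sin69° + T_R·sin26° = 130.
Substitute: T_L·(0.93358 + 0.398721·0.438371) = 130 → T_L = 117.29 ≈ 117.3 lb.
Then T_R = 0.398721 × 117.29 = 46.77 lb.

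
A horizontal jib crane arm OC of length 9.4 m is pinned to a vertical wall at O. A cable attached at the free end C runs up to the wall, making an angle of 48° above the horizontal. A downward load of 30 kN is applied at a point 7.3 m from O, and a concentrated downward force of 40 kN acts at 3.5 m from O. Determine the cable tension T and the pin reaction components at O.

ΣM about O: T·sin48°·9.4 − 30·7.3 − 40·3.5 = 0 → T = 359/(9.4·0.743145) = 51.3917 ≈ 51.39 kN.
ΣF_x = 0: O_x − T·cos48° = 0 → O_x = 51.3917 × 0.669131 = 34.39 kN.
ΣF_y = 0: O_y + T·sin48° − 30 − 40 = 0 → O_y = 70 − 51.3917 × 0.743145 = 31.81 kN.

T = 51.39 kN, O_x = 34.39 kN, O_y = 31.81 kN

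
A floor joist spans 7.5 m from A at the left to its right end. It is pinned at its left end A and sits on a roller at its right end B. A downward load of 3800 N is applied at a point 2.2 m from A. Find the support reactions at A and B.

ΣM about A: B_y·7.5 − 3800·2.2 = 0 → B_y = 8360/7.5 = 1114.67 ≈ 1115 N.
ΣF_y = 0: A_y + 1114.67 − 3800 = 0 → A_y = 2685 N.
ΣF_x = 0: no horizontal applied forces, so A_x = 0.

A_x = 0, A_y = 2685 N, B_y = 1115 N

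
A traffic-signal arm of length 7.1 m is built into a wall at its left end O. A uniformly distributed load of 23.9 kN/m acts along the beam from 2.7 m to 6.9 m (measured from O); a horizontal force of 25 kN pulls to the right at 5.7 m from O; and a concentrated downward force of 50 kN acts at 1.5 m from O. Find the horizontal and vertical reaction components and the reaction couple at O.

O_x = -25.00 kN, O_y = 150.4 kN, M_O = 556.8 kN·m

Resultant of the distributed load: 23.9 × 4.2 = 100.38 kN at 4.8 m from O.
ΣF_x = 0: O_x + 25 = 0 → O_x = -25.00 kN.
ΣF_y = 0: O_y − 23.9·4.2 − 50 = 0 → O_y = 150.4 kN.
ΣM about O: M_O − (23.9·4.2)·4.8 − 50·1.5 = 0 → M_O = 556.8 kN·m.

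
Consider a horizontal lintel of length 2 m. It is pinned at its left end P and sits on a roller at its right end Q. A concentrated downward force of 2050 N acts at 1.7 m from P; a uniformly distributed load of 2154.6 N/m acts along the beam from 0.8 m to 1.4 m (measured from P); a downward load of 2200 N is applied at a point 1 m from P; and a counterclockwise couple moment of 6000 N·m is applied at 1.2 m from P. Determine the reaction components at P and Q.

Resultant of the distributed load: 2154.6 × 0.6 = 1292.76 N at 1.1 m from P.
Taking moments about P: Q_y·2 − 2050·1.7 − (2154.6·0.6)·1.1 − 2200·1 + 6000 = 0 → Q_y = 1107.036/2 = 553.518 ≈ 553.5 N.
ΣF_y = 0: P_y + 553.518 − 2050 − 2154.6·0.6 − 2200 = 0 → P_y = 4989 N.
ΣF_x = 0: no horizontal applied forces, so P_x = 0.

P_x = 0, P_y = 4989 N, Q_y = 553.5 N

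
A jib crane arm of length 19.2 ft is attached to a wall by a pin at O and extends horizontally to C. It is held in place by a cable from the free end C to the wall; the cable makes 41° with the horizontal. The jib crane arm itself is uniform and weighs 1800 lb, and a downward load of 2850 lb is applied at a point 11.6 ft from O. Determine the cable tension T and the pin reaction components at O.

T = 3996 lb, O_x = 3016 lb, O_y = 2028 lb

ΣM about O: T·sin41°·19.2 − 1800·9.6 − 2850·11.6 = 0 → T = 50340/(19.2·0.656059) = 3996.4 ≈ 3996 lb.
ΣF_x = 0: O_x − T·cos41° = 0 → O_x = 3996.4 × 0.75471 = 3016 lb.
ΣF_y = 0: O_y + T·sin41° − 1800 − 2850 = 0 → O_y = 4650 − 3996.4 × 0.656059 = 2028 lb.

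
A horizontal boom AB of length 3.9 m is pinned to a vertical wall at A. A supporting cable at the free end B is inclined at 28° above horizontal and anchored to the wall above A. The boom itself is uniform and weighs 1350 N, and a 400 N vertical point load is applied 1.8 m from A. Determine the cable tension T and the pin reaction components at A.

ΣM about A: T·sin28°·3.9 − 1350·1.95 − 400·1.8 = 0 → T = 3352.5/(3.9·0.469472) = 1831.03 ≈ 1831 N.
ΣF_x = 0: A_x − T·cos28° = 0 → A_x = 1831.03 × 0.882948 = 1617 N.
ΣF_y = 0: A_y + T·sin28° − 1350 − 400 = 0 → A_y = 1750 − 1831.03 × 0.469472 = 890.4 N.

T = 1831 N, A_x = 1617 N, A_y = 890.4 N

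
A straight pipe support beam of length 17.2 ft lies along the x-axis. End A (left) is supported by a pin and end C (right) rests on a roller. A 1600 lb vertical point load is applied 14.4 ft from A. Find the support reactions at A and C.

A_x = 0, A_y = 260.5 lb, C_y = 1340 lb

ΣM about A: C_y·17.2 − 1600·14.4 = 0 → C_y = 23040/17.2 = 1339.53 ≈ 1340 lb.
ΣF_y = 0: A_y + 1339.53 − 1600 = 0 → A_y = 260.5 lb.
ΣF_x = 0: no horizontal applied forces, so A_x = 0.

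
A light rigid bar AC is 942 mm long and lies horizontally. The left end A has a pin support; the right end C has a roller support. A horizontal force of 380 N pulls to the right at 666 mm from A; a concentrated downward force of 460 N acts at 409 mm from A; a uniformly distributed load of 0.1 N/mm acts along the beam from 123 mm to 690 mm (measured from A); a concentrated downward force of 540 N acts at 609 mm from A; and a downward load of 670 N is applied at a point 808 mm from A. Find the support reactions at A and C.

A_x = -380.0 N, A_y = 578.7 N, C_y = 1148 N

Resultant of the distributed load: 0.1 × 567 = 56.7 N at 406.5 mm from A.
Taking moments about A: C_y·942 − 460·409 − (0.1·567)·406.5 − 540·609 − 670·808 = 0 → C_y = 1081408.55/942 = 1147.99 ≈ 1148 N.
ΣF_y = 0: A_y + 1147.99 − 460 − 0.1·567 − 540 − 670 = 0 → A_y = 578.7 N.
ΣF_x = 0: A_x + 380 = 0 → A_x = -380.0 N.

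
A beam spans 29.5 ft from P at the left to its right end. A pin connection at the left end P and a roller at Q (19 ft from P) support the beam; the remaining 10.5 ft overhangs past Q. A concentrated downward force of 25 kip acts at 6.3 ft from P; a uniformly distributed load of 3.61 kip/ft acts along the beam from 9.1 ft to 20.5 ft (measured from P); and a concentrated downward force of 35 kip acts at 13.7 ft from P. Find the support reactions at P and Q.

Resultant of the distributed load: 3.61 × 11.4 = 41.154 kip at 14.8 ft from P.
Moments about P: Q_y·19 − 25·6.3 − (3.61·11.4)·14.8 − 35·13.7 = 0 → Q_y = 1246.0792/19 = 65.5831 ≈ 65.58 kip.
ΣF_y = 0: P_y + 65.5831 − 25 − 3.61·11.4 − 35 = 0 → P_y = 35.57 kip.
ΣF_x = 0: no horizontal applied forces, so P_x = 0.

P_x = 0, P_y = 35.57 kip, Q_y = 65.58 kip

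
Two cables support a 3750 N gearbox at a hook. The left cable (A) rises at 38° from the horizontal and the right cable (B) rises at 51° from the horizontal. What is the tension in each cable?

ΣF_x = 0: −T_A·cos38° + T_B·cos51° = 0 → T_B = 1.25216·T_A.
ΣF_y = 0: T_A·sin38° + T_B·sin51° = 3750.
Substitute: T_A·(0.615661 + 1.25216·0.777146) = 3750 → T_A = 2360.31 ≈ 2360 N.
Then T_B = 1.25216 × 2360.31 = 2955 N.

T_A = 2360 N, T_B = 2955 N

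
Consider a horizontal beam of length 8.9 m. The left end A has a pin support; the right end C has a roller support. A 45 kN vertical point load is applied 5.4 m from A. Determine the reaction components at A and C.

Moments about A: C_y·8.9 − 45·5.4 = 0 → C_y = 243/8.9 = 27.3034 ≈ 27.30 kN.
ΣF_y = 0: A_y + 27.3034 − 45 = 0 → A_y = 17.70 kN.
ΣF_x = 0: no horizontal applied forces, so A_x = 0.

A_x = 0, A_y = 17.70 kN, C_y = 27.30 kN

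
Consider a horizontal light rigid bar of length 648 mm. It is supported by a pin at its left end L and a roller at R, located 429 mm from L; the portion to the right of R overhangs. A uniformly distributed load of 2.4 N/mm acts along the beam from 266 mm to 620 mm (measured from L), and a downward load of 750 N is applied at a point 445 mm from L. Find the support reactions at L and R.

Resultant of the distributed load: 2.4 × 354 = 849.6 N at 443 mm from L.
Moments about L: R_y·429 − (2.4·354)·443 − 750·445 = 0 → R_y = 710122.8/429 = 1655.3 ≈ 1655 N.
ΣF_y = 0: L_y + 1655.3 − 2.4·354 − 750 = 0 → L_y = -55.70 N.
ΣF_x = 0: no horizontal applied forces, so L_x = 0.

L_x = 0, L_y = -55.70 N, R_y = 1655 N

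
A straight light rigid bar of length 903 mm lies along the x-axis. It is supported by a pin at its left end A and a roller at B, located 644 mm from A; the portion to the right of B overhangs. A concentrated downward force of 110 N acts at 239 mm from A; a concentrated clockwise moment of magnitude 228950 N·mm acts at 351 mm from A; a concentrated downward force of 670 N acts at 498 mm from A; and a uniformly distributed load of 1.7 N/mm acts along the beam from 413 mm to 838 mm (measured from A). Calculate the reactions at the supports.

A_x = 0, A_y = -113.7 N, B_y = 1616 N

Resultant of the distributed load: 1.7 × 425 = 722.5 N at 625.5 mm from A.
Moments about A: B_y·644 − 110·239 − 228950 − 670·498 − (1.7·425)·625.5 = 0 → B_y = 1040823.75/644 = 1616.19 ≈ 1616 N.
ΣF_y = 0: A_y + 1616.19 − 110 − 670 − 1.7·425 = 0 → A_y = -113.7 N.
ΣF_x = 0: no horizontal applied forces, so A_x = 0.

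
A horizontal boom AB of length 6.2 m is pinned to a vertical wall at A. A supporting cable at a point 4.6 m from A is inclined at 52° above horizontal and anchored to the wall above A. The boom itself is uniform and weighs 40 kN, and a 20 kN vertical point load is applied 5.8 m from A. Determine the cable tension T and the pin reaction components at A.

ΣM about A: T·sin52°·4.6 − 40·3.1 − 20·5.8 = 0 → T = 240/(4.6·0.788011) = 66.2096 ≈ 66.21 kN.
ΣF_x = 0: A_x − T·cos52° = 0 → A_x = 66.2096 × 0.615661 = 40.76 kN.
ΣF_y = 0: A_y + T·sin52° − 40 − 20 = 0 → A_y = 60 − 66.2096 × 0.788011 = 7.826 kN.

T = 66.21 kN, A_x = 40.76 kN, A_y = 7.826 kN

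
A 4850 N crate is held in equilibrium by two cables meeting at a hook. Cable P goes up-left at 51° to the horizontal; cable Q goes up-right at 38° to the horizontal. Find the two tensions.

T_P = 3822 N, T_Q = 3053 N

ΣF_x = 0: −T_P·cos51° + T_Q·cos38° = 0 → T_Q = 0.798619·T_P.
ΣF_y = 0: T_P·sin51° + T_Q·sin38° = 4850.
Substitute: T_P·(0.777146 + 0.798619·0.615661) = 4850 → T_P = 3822.44 ≈ 3822 N.
Then T_Q = 0.798619 × 3822.44 = 3053 N.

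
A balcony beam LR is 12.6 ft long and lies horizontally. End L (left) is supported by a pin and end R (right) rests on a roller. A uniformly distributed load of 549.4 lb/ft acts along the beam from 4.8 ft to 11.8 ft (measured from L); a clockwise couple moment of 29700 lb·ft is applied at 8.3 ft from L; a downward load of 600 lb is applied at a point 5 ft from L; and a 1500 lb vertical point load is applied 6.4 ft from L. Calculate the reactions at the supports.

Resultant of the distributed load: 549.4 × 7 = 3845.8 lb at 8.3 ft from L.
Taking moments about L: R_y·12.6 − (549.4·7)·8.3 − 29700 − 600·5 − 1500·6.4 = 0 → R_y = 74220.14/12.6 = 5890.49 ≈ 5890 lb.
ΣF_y = 0: L_y + 5890.49 − 549.4·7 − 600 − 1500 = 0 → L_y = 55.31 lb.
ΣF_x = 0: no horizontal applied forces, so L_x = 0.

L_x = 0, L_y = 55.31 lb, R_y = 5890 lb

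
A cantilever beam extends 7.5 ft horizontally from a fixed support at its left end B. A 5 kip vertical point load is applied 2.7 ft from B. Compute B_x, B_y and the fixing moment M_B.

ΣF_x = 0: B_x = 0.
ΣF_y = 0: B_y − 5 = 0 → B_y = 5.000 kip.
ΣM about B: M_B − 5·2.7 = 0 → M_B = 13.50 kip·ft.

B_x = 0, B_y = 5.000 kip, M_B = 13.50 kip·ft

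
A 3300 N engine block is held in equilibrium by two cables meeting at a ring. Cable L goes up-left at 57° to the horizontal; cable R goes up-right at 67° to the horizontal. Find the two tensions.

ΣF_x = 0: −T_L·cos57° + T_R·cos67° = 0 → T_R = 1.3939·T_L.
ΣF_y = 0: T_L·sin57° + T_R·sin67° = 3300.
Substitute: T_L·(0.838671 + 1.3939·0.920505) = 3300 → T_L = 1555.31 ≈ 1555 N.
Then T_R = 1.3939 × 1555.31 = 2168 N.

T_L = 1555 N, T_R = 2168 N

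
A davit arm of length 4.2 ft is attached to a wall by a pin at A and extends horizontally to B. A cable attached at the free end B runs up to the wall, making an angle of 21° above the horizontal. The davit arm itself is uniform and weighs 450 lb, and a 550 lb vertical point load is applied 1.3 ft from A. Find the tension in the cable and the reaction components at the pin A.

ΣM about A: T·sin21°·4.2 − 450·2.1 − 550·1.3 = 0 → T = 1660/(4.2·0.358368) = 1102.88 ≈ 1103 lb.
ΣF_x = 0: A_x − T·cos21° = 0 → A_x = 1102.88 × 0.93358 = 1030 lb.
ΣF_y = 0: A_y + T·sin21° − 450 − 550 = 0 → A_y = 1000 − 1102.88 × 0.358368 = 604.8 lb.

T = 1103 lb, A_x = 1030 lb, A_y = 604.8 lb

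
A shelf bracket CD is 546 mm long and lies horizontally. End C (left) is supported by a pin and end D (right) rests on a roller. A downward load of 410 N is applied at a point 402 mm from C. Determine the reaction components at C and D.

ΣM about C: D_y·546 − 410·402 = 0 → D_y = 164820/546 = 301.868 ≈ 301.9 N.
ΣF_y = 0: C_y + 301.868 − 410 = 0 → C_y = 108.1 N.
ΣF_x = 0: no horizontal applied forces, so C_x = 0.

C_x = 0, C_y = 108.1 N, D_y = 301.9 N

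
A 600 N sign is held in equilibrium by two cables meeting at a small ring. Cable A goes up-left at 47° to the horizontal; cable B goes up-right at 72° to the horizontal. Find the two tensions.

T_A = 212.0 N, T_B = 467.9 N

ΣF_x = 0: −T_A·cos47° + T_B·cos72° = 0 → T_B = 2.20699·T_A.
ΣF_y = 0: T_A·sin47° + T_B·sin72° = 600.
Substitute: T_A·(0.731354 + 2.20699·0.951057) = 600 → T_A = 211.99 ≈ 212.0 N.
Then T_B = 2.20699 × 211.99 = 467.9 N.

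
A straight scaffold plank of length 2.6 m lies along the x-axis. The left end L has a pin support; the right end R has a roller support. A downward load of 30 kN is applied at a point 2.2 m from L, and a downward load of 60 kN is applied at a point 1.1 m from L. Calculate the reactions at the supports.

ΣM about L: R_y·2.6 − 30·2.2 − 60·1.1 = 0 → R_y = 132/2.6 = 50.7692 ≈ 50.77 kN.
ΣF_y = 0: L_y + 50.7692 − 30 − 60 = 0 → L_y = 39.23 kN.
ΣF_x = 0: no horizontal applied forces, so L_x = 0.

L_x = 0, L_y = 39.23 kN, R_y = 50.77 kN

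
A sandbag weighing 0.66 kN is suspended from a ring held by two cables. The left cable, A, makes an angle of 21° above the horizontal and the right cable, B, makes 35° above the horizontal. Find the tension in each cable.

ΣF_x = 0: −T_A·cos21° + T_B·cos35° = 0 → T_B = 1.13969·T_A.
ΣF_y = 0: T_A·sin21° + T_B·sin35° = 0.66.
Substitute: T_A·(0.358368 + 1.13969·0.573576) = 0.66 → T_A = 0.652131 ≈ 0.6521 kN.
Then T_B = 1.13969 × 0.652131 = 0.7432 kN.

T_A = 0.6521 kN, T_B = 0.7432 kN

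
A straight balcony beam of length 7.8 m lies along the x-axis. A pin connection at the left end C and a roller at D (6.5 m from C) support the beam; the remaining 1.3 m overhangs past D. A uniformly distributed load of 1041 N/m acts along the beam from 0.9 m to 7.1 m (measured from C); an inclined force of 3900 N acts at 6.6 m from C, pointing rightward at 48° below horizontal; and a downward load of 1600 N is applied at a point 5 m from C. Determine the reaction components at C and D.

C_x = -2610 N, C_y = 2807 N, D_y = 8145 N

Resultant of the distributed load: 1041 × 6.2 = 6454.2 N at 4 m from C.
ΣM about C: D_y·6.5 − (1041·6.2)·4 − 3900·sin48°·6.6 − 1600·5 = 0 → D_y = 52945.3/6.5 = 8145.43 ≈ 8145 N.
ΣF_y = 0: C_y + 8145.43 − 1041·6.2 − 3900·sin48° − 1600 = 0 → C_y = 2807 N.
ΣF_x = 0: C_x + 3900·cos48° = 0 → C_x = -2610 N.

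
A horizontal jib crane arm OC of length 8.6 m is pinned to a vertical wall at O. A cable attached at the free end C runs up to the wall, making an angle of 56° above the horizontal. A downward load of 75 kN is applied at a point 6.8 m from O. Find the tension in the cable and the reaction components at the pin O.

T = 71.53 kN, O_x = 40.00 kN, O_y = 15.70 kN

ΣM about O: T·sin56°·8.6 − 75·6.8 = 0 → T = 510/(8.6·0.829038) = 71.5315 ≈ 71.53 kN.
ΣF_x = 0: O_x − T·cos56° = 0 → O_x = 71.5315 × 0.559193 = 40.00 kN.
ΣF_y = 0: O_y + T·sin56° − 75 = 0 → O_y = 75 − 71.5315 × 0.829038 = 15.70 kN.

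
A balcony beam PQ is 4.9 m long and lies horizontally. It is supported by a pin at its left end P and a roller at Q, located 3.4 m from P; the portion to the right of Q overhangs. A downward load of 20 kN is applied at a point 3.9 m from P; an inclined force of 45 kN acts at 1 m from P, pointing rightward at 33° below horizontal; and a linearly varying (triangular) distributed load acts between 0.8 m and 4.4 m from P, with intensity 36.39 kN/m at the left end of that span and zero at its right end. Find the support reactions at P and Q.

Resultant of the triangular load: ½ × 36.39 × 3.6 = 65.502 kN, acting at 2 m from P (one-third of the span from the peak).
Taking moments about P: Q_y·3.4 − 20·3.9 − 45·sin33°·1 − (½·36.39·3.6)·2 = 0 → Q_y = 233.513/3.4 = 68.6803 ≈ 68.68 kN.
ΣF_y = 0: P_y + 68.6803 − 20 − 45·sin33° − ½·36.39·3.6 = 0 → P_y = 41.33 kN.
ΣF_x = 0: P_x + 45·cos33° = 0 → P_x = -37.74 kN.

P_x = -37.74 kN, P_y = 41.33 kN, Q_y = 68.68 kN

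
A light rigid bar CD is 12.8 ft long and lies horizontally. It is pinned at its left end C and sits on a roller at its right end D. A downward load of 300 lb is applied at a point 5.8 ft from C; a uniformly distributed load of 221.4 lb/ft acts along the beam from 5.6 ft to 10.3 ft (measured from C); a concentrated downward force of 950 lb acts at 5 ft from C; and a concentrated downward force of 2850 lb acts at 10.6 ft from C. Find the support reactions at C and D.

Resultant of the distributed load: 221.4 × 4.7 = 1040.58 lb at 7.95 ft from C.
Taking moments about C: D_y·12.8 − 300·5.8 − (221.4·4.7)·7.95 − 950·5 − 2850·10.6 = 0 → D_y = 44972.611/12.8 = 3513.49 ≈ 3513 lb.
ΣF_y = 0: C_y + 3513.49 − 300 − 221.4·4.7 − 950 − 2850 = 0 → C_y = 1627 lb.
ΣF_x = 0: no horizontal applied forces, so C_x = 0.

C_x = 0, C_y = 1627 lb, D_y = 3513 lb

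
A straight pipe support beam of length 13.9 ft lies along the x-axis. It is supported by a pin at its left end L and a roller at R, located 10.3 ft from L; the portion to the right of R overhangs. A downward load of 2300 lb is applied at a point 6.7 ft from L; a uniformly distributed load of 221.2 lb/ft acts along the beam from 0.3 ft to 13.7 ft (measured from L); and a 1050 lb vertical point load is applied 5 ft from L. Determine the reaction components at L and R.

L_x = 0, L_y = 2294 lb, R_y = 4020 lb

Resultant of the distributed load: 221.2 × 13.4 = 2964.08 lb at 7 ft from L.
Moments about L: R_y·10.3 − 2300·6.7 − (221.2·13.4)·7 − 1050·5 = 0 → R_y = 41408.56/10.3 = 4020.25 ≈ 4020 lb.
ΣF_y = 0: L_y + 4020.25 − 2300 − 221.2·13.4 − 1050 = 0 → L_y = 2294 lb.
ΣF_x = 0: no horizontal applied forces, so L_x = 0.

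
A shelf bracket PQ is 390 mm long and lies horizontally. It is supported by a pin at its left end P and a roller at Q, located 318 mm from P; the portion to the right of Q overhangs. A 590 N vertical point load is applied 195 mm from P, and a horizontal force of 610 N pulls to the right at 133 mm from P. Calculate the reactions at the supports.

P_x = -610.0 N, P_y = 228.2 N, Q_y = 361.8 N

Moments about P: Q_y·318 − 590·195 = 0 → Q_y = 115050/318 = 361.792 ≈ 361.8 N.
ΣF_y = 0: P_y + 361.792 − 590 = 0 → P_y = 228.2 N.
ΣF_x = 0: P_x + 610 = 0 → P_x = -610.0 N.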